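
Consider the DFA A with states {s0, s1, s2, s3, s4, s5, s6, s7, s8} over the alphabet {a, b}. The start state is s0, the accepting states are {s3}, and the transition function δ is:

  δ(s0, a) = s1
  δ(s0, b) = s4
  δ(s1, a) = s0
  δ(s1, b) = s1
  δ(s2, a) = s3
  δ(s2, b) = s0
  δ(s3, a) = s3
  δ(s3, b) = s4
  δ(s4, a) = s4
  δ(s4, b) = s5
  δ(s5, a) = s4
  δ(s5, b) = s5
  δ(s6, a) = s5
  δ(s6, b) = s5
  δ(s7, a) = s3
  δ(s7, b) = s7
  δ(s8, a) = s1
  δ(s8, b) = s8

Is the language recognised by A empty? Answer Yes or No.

Yes

The states reachable from the start state are {s0, s1, s4, s5}.
None of the accepting states {s3} is reachable, so no string is accepted and L(A) = ∅.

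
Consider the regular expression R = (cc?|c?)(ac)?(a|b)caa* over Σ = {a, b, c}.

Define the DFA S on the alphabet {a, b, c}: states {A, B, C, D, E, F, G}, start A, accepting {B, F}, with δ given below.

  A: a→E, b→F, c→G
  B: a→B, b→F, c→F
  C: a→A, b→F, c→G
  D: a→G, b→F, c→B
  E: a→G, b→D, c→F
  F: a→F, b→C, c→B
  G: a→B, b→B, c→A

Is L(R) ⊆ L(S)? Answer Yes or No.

Converting the expression R to a DFA (subset construction, then merging equivalent states) gives the minimal DFA with states {r0, r1, r2, r3, r4, r5, r6, r7, r8, r9}, start state r0, accepting states {r8, r9} and transitions r0: a→r1, b→r2, c→r3; r1: a→r4, b→r4, c→r5; r2: a→r4, b→r4, c→r6; r3: a→r1, b→r2, c→r7; r4: a→r4, b→r4, c→r4; r5: a→r8, b→r2, c→r4; r6: a→r9, b→r4, c→r4; r7: a→r1, b→r2, c→r4; r8: a→r9, b→r4, c→r6; r9: a→r9, b→r4, c→r4.
Exploring the product automaton R × S from the start pair (r0, A), following both machines on each input symbol, reaches 22 state pairs: (r0, A), (r1, E), (r2, F), (r3, G), (r4, G), (r4, D), (r5, F), (r4, F), (r4, C), (r6, B), (r1, B), (r2, B), (r7, A), (r4, B), (r4, A), (r8, F), (r2, C), (r9, B), (r6, F), (r4, E), (r9, F), (r6, G).
R accepts in {r8, r9} and S accepts in {B, F}. The reachable pairs whose R-component is accepting are (r8, F), (r9, B), (r9, F); in each of them the S-component is accepting too, so the product for L(R) \ L(S) (R-component accepting, S-component rejecting) has no reachable accepting pair and the difference is empty.
Hence every string in L(R) is also in L(S).

Yes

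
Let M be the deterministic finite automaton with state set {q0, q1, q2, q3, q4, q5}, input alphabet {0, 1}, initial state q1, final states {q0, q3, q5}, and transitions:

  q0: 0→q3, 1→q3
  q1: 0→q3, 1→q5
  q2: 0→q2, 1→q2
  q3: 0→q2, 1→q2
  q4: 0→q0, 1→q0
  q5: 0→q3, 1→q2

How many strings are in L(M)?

3

The useful subgraph on states {q1, q3, q5} is acyclic, so L(M) is finite; the longest accepting path visits 3 useful states, giving maximum string length 2.
Counting accepting paths from q1 by length: 2 of length 1, 1 of length 2. Total 3.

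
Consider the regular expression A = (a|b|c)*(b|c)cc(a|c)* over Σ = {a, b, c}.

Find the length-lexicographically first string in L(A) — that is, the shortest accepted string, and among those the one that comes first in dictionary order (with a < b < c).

By inspection of the expression, no string of length less than 3 matches, and bcc is the lexicographically first match of length 3.

bcc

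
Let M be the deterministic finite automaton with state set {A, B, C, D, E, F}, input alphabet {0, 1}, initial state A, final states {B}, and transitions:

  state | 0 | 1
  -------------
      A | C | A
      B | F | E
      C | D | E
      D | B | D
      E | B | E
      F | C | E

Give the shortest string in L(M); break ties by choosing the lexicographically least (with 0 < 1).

A breadth-first search from A reaches an accepting state first via the path A → C → D → B on input 000.
No string of length < 3 is accepted (BFS exhausts all shorter strings without reaching an accepting state), and 000 is the lexicographically least accepting string of length 3.

000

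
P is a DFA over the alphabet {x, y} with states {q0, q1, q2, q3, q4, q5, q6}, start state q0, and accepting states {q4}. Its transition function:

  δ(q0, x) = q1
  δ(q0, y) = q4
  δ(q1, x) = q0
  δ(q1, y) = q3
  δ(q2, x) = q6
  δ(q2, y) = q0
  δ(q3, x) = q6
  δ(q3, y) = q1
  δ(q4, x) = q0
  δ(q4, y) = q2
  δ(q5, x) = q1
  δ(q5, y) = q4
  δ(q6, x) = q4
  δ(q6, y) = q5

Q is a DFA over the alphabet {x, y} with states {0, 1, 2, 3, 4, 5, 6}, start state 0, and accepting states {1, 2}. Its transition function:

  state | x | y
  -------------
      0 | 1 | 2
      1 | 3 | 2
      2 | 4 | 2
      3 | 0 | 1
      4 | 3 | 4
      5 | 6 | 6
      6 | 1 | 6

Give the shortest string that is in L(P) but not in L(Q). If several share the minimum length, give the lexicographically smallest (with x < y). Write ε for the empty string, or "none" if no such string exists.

yxy

The string yxy is accepted by P but not by Q.
No shorter string lies in the difference, and yxy is the lexicographically first length-3 string in L(P) \ L(Q).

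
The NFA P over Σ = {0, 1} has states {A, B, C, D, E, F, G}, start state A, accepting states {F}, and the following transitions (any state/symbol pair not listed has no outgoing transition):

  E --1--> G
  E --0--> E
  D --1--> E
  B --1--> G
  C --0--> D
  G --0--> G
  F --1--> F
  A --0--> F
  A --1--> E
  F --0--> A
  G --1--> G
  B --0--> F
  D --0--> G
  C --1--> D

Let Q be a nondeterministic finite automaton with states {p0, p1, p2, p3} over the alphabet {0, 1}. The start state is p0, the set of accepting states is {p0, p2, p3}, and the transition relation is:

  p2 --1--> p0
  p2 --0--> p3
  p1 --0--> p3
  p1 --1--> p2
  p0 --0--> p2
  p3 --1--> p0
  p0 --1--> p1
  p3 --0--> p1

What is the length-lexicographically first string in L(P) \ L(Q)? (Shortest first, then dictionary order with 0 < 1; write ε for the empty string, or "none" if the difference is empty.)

The string 000 is accepted by P but not by Q.
No shorter string lies in the difference, and 000 is the lexicographically first length-3 string in L(P) \ L(Q).

000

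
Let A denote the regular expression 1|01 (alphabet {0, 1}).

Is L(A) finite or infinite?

finite

The expression contains no Kleene star (every subexpression denotes a finite set), so L(A) is finite.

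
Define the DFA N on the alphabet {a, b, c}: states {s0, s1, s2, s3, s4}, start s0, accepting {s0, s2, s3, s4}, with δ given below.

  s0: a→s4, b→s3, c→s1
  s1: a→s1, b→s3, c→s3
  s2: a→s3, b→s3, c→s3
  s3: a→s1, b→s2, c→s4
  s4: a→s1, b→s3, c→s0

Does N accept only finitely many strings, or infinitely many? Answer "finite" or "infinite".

State s1 is reachable from the start and can reach an accepting state, and it lies on the cycle s1 → s1.
Traversing that cycle any number of times yields accepted strings of unbounded length, so the language is infinite.

infinite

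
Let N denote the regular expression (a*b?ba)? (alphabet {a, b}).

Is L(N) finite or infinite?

infinite

The expression contains a Kleene star applied to a subexpression that matches at least one nonempty string, so it matches strings of unbounded length.
Hence L(N) is infinite.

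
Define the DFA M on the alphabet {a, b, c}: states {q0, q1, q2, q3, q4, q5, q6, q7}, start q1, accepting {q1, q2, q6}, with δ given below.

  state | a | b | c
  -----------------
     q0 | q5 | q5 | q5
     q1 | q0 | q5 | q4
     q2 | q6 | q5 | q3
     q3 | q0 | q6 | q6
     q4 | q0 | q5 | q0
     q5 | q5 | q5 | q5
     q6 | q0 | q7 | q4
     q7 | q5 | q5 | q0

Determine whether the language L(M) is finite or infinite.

The useful states (reachable from q1 and able to reach an accepting state) are {q1}.
Restricted to these states the transition graph has no cycle, so every accepting path has bounded length and L is finite.

finite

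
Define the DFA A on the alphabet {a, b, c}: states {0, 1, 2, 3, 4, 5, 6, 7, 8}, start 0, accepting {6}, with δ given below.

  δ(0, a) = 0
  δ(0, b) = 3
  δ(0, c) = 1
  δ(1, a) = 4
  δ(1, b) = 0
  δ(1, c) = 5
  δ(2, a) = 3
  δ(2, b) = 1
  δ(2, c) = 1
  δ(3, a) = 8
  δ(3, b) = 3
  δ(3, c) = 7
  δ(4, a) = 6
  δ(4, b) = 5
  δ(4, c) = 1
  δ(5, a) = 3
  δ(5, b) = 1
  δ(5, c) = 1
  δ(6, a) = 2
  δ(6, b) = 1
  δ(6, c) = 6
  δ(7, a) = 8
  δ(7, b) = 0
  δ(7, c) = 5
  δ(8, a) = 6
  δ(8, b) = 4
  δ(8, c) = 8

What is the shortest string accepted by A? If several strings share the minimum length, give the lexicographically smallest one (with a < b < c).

baa

A breadth-first search from 0 reaches an accepting state first via the path 0 → 3 → 8 → 6 on input baa.
No string of length < 3 is accepted (BFS exhausts all shorter strings without reaching an accepting state), and baa is the lexicographically least accepting string of length 3.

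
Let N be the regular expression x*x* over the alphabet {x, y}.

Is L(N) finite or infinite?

infinite

The expression contains a Kleene star applied to a subexpression that matches at least one nonempty string, so it matches strings of unbounded length.
Hence L(N) is infinite.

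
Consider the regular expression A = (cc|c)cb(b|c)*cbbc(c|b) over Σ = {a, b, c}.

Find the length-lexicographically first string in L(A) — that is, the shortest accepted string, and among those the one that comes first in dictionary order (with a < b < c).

ccbcbbcb

By inspection of the expression, no string of length less than 8 matches, and ccbcbbcb is the lexicographically first match of length 8.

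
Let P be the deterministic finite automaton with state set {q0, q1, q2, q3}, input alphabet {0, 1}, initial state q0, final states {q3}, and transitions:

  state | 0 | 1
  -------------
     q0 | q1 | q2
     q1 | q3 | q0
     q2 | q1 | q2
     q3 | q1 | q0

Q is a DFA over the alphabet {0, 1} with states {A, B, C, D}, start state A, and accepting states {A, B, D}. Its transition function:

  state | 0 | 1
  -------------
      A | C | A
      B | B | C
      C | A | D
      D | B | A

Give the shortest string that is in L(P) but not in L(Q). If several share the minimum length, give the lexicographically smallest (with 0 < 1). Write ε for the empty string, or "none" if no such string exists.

010100

The string 010100 is accepted by P but not by Q.
No shorter string lies in the difference, and 010100 is the lexicographically first length-6 string in L(P) \ L(Q).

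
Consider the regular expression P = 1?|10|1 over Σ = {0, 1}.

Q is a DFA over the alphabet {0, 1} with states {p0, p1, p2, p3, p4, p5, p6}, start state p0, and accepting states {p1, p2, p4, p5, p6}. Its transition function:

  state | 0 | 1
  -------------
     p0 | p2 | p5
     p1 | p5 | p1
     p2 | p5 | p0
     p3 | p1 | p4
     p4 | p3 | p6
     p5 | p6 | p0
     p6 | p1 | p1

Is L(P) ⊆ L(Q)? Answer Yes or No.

The empty string ε is in L(P) but not in L(Q).
So L(P) ⊄ L(Q).

No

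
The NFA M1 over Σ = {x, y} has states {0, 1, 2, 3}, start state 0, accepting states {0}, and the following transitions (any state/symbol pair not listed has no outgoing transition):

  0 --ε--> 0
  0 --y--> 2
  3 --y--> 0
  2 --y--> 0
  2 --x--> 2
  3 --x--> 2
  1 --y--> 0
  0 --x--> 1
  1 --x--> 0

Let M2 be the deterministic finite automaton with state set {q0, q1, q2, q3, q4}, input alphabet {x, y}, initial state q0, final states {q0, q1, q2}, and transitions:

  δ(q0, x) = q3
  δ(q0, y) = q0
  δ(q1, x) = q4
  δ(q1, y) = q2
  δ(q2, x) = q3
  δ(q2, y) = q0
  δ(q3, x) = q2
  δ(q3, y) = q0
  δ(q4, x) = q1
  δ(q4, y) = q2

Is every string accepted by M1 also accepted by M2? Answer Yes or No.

Exploring the product automaton M1 × M2 from the start pair (0, q0), following both machines on each input symbol, reaches 6 state pairs: (0, q0), (1, q3), (2, q0), (0, q2), (2, q3), (2, q2).
M1 accepts in {0} and M2 accepts in {q0, q1, q2}. The reachable pairs whose M1-component is accepting are (0, q0), (0, q2); in each of them the M2-component is accepting too, so the product for L(M1) \ L(M2) (M1-component accepting, M2-component rejecting) has no reachable accepting pair and the difference is empty.
Hence every string in L(M1) is also in L(M2).

Yes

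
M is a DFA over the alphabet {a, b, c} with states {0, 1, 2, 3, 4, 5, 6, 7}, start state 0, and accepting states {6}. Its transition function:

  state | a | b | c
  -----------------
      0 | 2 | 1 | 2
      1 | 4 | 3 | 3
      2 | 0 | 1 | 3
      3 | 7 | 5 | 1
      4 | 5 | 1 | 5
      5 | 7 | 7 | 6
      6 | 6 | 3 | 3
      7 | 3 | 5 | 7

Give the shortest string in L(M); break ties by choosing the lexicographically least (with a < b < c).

A breadth-first search from 0 reaches an accepting state first via the path 0 → 2 → 3 → 5 → 6 on input acbc.
No string of length < 4 is accepted (BFS exhausts all shorter strings without reaching an accepting state), and acbc is the lexicographically least accepting string of length 4.

acbc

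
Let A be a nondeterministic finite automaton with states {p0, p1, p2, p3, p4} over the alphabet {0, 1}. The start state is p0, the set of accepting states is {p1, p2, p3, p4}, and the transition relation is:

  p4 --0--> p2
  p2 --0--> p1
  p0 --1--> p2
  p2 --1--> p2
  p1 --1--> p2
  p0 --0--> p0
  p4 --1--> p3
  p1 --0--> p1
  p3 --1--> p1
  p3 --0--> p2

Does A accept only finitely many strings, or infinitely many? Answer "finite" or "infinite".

State p0 is reachable from the start and can reach an accepting state, and it lies on the cycle p0 → p0.
Traversing that cycle any number of times yields accepted strings of unbounded length, so the language is infinite.

infinite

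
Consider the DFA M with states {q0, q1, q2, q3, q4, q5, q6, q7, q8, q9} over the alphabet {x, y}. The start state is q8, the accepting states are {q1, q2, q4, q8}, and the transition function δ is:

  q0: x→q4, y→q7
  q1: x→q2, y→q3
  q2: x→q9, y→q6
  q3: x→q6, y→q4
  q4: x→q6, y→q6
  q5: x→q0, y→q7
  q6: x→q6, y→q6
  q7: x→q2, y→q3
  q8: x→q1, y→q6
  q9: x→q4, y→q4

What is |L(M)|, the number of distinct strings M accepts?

6

The useful subgraph on states {q1, q2, q3, q4, q8, q9} is acyclic, so L(M) is finite; the longest accepting path visits 5 useful states, giving maximum string length 4.
Counting accepting paths from q8 by length: 1 of length 0, 1 of length 1, 1 of length 2, 1 of length 3, 2 of length 4. Total 6.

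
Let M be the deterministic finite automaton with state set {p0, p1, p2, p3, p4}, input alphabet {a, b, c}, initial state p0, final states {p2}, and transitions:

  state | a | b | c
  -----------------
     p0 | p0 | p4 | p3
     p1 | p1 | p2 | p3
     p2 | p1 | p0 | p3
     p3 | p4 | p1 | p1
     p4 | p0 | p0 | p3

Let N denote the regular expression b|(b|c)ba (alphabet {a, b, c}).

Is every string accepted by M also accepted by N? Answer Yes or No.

The string cbb is in L(M) but not in L(N).
So L(M) ⊄ L(N).

No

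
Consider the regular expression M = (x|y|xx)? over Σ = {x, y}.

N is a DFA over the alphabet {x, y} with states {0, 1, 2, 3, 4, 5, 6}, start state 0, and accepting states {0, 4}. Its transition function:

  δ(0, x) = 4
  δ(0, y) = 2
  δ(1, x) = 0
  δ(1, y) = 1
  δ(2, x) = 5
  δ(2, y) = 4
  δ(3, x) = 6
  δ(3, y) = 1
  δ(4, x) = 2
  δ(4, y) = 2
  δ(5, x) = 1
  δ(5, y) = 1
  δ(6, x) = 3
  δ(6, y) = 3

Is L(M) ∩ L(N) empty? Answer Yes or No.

The empty string ε is accepted by both M and N.
Hence L(M) ∩ L(N) ≠ ∅.

No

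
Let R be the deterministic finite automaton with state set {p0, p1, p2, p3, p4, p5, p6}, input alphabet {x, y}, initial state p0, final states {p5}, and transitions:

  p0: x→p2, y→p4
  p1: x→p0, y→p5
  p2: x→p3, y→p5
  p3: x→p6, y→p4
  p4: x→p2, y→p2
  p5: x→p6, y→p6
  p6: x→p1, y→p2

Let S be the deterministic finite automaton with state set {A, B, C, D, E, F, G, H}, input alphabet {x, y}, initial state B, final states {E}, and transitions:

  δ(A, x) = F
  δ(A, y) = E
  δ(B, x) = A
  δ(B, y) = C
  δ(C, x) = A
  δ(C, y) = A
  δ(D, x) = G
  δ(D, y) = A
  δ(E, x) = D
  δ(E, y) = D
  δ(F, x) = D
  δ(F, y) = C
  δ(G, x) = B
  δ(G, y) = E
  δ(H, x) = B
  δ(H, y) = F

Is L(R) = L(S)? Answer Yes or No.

Yes

Exploring the product automaton R × S from the start pair (p0, B), following both machines on each input symbol, reaches 7 state pairs: (p0, B), (p2, A), (p4, C), (p3, F), (p5, E), (p6, D), (p1, G).
R accepts in {p5} and S accepts in {E}. In every reachable pair the two components are either both accepting — (p5, E) — or both non-accepting, so no string is accepted by exactly one of the machines: L(R) \ L(S) and L(S) \ L(R) are both empty.
Hence every string is accepted by R iff it is accepted by S, and the two languages coincide.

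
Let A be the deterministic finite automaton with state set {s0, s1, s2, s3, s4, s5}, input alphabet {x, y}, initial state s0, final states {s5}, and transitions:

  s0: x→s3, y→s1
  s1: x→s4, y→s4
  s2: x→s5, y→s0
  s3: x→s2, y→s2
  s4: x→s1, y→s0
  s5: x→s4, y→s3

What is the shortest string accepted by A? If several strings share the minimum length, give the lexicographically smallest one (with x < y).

xxx

A breadth-first search from s0 reaches an accepting state first via the path s0 → s3 → s2 → s5 on input xxx.
No string of length < 3 is accepted (BFS exhausts all shorter strings without reaching an accepting state), and xxx is the lexicographically least accepting string of length 3.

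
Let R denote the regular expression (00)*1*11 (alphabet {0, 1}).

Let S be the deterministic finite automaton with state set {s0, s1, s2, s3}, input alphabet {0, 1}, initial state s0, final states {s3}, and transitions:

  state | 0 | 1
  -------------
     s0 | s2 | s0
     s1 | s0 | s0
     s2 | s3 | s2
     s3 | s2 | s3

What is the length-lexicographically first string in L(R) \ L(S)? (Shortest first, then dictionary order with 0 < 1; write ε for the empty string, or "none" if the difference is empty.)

The string 11 is accepted by R but not by S.
No shorter string lies in the difference, and 11 is the lexicographically first length-2 string in L(R) \ L(S).

11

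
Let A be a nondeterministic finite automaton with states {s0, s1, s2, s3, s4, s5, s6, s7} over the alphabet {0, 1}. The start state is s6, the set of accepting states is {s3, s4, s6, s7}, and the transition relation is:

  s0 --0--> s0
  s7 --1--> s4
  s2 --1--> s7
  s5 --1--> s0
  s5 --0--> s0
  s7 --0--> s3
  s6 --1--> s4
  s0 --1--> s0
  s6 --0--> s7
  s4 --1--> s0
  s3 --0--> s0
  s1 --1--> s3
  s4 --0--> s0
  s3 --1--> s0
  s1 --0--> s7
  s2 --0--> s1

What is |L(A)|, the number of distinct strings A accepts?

5

The useful subgraph on states {s3, s4, s6, s7} is acyclic, so L(A) is finite; the longest accepting path visits 3 useful states, giving maximum string length 2.
Counting accepting paths from s6 by length: 1 of length 0, 2 of length 1, 2 of length 2. Total 5.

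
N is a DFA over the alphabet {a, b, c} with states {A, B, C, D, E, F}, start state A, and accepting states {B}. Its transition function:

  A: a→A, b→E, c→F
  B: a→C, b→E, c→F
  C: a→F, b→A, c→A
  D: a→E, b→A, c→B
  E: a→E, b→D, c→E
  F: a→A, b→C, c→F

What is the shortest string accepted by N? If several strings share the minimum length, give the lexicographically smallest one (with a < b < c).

A breadth-first search from A reaches an accepting state first via the path A → E → D → B on input bbc.
No string of length < 3 is accepted (BFS exhausts all shorter strings without reaching an accepting state), and bbc is the lexicographically least accepting string of length 3.

bbc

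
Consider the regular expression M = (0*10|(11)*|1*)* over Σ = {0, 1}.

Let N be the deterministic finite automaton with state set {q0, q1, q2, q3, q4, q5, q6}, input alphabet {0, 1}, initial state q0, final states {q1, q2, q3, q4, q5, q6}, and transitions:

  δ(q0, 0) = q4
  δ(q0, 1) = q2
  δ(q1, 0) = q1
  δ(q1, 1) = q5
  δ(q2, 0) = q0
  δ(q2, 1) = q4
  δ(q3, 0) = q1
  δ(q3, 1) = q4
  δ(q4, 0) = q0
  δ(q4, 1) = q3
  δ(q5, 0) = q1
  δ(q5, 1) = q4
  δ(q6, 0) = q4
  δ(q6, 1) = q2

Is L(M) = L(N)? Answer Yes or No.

No

The empty string ε is accepted by M but rejected by N.
So L(M) ≠ L(N).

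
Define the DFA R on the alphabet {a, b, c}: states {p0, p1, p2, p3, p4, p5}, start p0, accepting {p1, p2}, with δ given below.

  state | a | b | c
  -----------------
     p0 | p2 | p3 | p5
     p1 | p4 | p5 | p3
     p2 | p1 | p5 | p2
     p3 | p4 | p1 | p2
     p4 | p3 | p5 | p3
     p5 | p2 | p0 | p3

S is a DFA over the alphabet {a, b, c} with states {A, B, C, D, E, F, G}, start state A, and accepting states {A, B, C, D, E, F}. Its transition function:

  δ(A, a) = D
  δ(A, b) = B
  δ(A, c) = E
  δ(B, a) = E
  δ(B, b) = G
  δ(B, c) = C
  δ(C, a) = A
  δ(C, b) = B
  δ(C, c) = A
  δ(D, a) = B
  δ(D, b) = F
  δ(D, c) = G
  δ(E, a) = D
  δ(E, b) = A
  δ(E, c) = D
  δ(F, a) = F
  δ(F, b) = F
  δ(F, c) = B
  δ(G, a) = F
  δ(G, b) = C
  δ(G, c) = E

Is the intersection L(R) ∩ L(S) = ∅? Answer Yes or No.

No

The string a is accepted by both R and S.
Hence L(R) ∩ L(S) ≠ ∅.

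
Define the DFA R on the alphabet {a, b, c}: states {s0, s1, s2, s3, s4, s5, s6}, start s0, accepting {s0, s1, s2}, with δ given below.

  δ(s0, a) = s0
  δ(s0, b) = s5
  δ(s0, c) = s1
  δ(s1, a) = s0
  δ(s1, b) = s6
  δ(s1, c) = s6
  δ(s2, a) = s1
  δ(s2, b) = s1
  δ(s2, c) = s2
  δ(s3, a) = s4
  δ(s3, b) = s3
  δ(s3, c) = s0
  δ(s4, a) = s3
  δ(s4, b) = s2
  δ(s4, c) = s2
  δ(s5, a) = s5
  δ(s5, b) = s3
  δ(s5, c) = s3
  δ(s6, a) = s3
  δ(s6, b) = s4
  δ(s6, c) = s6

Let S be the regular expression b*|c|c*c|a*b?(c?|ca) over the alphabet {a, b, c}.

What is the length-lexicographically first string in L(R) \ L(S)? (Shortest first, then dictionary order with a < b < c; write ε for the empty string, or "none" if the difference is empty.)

bbc

The string bbc is accepted by R but not by S.
No shorter string lies in the difference, and bbc is the lexicographically first length-3 string in L(R) \ L(S).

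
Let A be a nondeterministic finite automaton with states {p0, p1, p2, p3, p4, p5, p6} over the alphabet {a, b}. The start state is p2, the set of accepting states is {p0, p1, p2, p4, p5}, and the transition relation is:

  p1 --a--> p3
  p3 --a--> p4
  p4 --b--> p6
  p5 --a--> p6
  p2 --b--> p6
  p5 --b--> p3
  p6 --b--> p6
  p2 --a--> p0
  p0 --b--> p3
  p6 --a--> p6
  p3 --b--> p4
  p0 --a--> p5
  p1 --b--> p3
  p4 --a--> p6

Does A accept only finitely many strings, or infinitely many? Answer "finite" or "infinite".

finite

The useful states (reachable from p2 and able to reach an accepting state) are {p0, p2, p3, p4, p5}.
Restricted to these states the transition graph has no cycle, so every accepting path has bounded length and L is finite.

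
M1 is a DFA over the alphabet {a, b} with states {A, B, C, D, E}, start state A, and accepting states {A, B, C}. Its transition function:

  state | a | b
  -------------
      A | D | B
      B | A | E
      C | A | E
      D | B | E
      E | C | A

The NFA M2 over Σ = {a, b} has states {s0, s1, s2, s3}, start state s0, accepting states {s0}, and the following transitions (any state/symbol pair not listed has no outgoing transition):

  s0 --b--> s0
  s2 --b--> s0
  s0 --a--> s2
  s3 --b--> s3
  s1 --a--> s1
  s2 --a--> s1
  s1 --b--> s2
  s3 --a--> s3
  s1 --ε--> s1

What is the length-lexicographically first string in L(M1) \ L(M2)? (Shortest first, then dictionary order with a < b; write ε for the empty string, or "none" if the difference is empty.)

aa

The string aa is accepted by M1 but not by M2.
No shorter string lies in the difference, and aa is the lexicographically first length-2 string in L(M1) \ L(M2).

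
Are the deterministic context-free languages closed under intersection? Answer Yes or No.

DCFLs are closed under complement (normalise the DPDA to read all of its input, then flip the verdict). If they were also closed under intersection, De Morgan would make them closed under union; but {aⁿbⁿ : n≥0} and {aⁿb²ⁿ : n≥0} are DCFLs (push the a's; pop one per b, respectively one per two b's) whose union no deterministic PDA accepts: a DPDA for it would have a single run on aⁿb²ⁿ, accepting after the prefix aⁿbⁿ and accepting again after n more b's; an ordinary PDA that simulates it on a's and b's and, at any moment when it is accepting, may switch to reading only a fresh letter c while feeding each c to the simulation as a b, would accept aⁱbʲcᵏ (k≥1) exactly when both aⁱbʲ and aⁱbʲ⁺ᵏ are in the language, i.e. its language intersected with the regular set a*b*c⁺ would be exactly {aⁿbⁿcⁿ : n≥1} — impossible, since context-free languages are closed under intersection with regular sets and {aⁿbⁿcⁿ} is not context-free.

No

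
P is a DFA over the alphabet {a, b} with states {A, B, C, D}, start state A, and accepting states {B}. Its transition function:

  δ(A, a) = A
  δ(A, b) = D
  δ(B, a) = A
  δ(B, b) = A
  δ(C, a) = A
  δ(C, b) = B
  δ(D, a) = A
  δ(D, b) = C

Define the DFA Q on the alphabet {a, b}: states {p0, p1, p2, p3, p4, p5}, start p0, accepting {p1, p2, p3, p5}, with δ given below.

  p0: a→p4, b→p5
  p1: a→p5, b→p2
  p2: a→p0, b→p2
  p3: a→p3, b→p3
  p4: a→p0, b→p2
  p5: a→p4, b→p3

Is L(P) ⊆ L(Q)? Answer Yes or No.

Yes

Exploring the product automaton P × Q from the start pair (A, p0), following both machines on each input symbol, reaches 11 state pairs: (A, p0), (A, p4), (D, p5), (D, p2), (C, p3), (C, p2), (A, p3), (B, p3), (B, p2), (D, p3), (A, p2).
P accepts in {B} and Q accepts in {p1, p2, p3, p5}. The reachable pairs whose P-component is accepting are (B, p3), (B, p2); in each of them the Q-component is accepting too, so the product for L(P) \ L(Q) (P-component accepting, Q-component rejecting) has no reachable accepting pair and the difference is empty.
Hence every string in L(P) is also in L(Q).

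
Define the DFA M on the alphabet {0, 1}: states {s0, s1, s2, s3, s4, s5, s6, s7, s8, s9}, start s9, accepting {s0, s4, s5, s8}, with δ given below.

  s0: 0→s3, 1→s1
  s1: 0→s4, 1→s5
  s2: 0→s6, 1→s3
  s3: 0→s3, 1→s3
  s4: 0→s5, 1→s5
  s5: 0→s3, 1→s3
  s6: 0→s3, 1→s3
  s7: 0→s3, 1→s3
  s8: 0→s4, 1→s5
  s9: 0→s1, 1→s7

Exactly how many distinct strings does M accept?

4

The useful subgraph on states {s1, s4, s5, s9} is acyclic, so L(M) is finite; the longest accepting path visits 4 useful states, giving maximum string length 3.
Counting accepting paths from s9 by length: 2 of length 2, 2 of length 3. Total 4.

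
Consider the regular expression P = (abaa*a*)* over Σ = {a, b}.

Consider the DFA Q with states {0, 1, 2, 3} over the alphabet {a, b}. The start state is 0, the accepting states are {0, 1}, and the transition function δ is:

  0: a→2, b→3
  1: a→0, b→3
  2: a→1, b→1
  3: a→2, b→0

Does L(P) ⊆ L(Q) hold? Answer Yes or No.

No

The string abaa is in L(P) but not in L(Q).
So L(P) ⊄ L(Q).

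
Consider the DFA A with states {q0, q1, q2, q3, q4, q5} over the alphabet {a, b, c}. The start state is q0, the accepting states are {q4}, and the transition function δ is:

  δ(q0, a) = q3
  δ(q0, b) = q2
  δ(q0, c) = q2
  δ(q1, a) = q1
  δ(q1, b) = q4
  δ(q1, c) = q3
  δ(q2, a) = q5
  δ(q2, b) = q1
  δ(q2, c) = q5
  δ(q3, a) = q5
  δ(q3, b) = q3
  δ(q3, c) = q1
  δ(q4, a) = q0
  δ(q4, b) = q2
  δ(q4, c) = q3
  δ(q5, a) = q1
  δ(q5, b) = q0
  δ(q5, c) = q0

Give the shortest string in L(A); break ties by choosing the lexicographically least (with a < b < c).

acb

A breadth-first search from q0 reaches an accepting state first via the path q0 → q3 → q1 → q4 on input acb.
No string of length < 3 is accepted (BFS exhausts all shorter strings without reaching an accepting state), and acb is the lexicographically least accepting string of length 3.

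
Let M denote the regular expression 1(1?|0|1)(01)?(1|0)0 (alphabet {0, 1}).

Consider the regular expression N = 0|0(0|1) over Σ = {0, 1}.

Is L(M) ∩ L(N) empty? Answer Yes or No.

Yes

Converting the expression M to a DFA (subset construction, then merging equivalent states) gives the minimal DFA with states {m0, m1, m2, m3, m4, m5, m6, m7, m8, m9, m10}, start state m0, accepting states {m5, m8, m10} and transitions m0: 0→m1, 1→m2; m1: 0→m1, 1→m1; m2: 0→m3, 1→m4; m3: 0→m5, 1→m6; m4: 0→m5, 1→m7; m5: 0→m8, 1→m9; m6: 0→m10, 1→m7; m7: 0→m8, 1→m1; m8: 0→m1, 1→m1; m9: 0→m7, 1→m7; m10: 0→m8, 1→m1.
Converting the expression N to a DFA (subset construction, then merging equivalent states) gives the minimal DFA with states {n0, n1, n2, n3}, start state n0, accepting states {n1, n3} and transitions n0: 0→n1, 1→n2; n1: 0→n3, 1→n3; n2: 0→n2, 1→n2; n3: 0→n2, 1→n2.
Exploring the product automaton M × N from the start pair (m0, n0), following both machines on each input symbol, reaches 13 state pairs: (m0, n0), (m1, n1), (m2, n2), (m1, n3), (m3, n2), (m4, n2), (m1, n2), (m5, n2), (m6, n2), (m7, n2), (m8, n2), (m9, n2), (m10, n2).
M accepts in {m5, m8, m10} and N accepts in {n1, n3}; no reachable pair has both components accepting, so no string drives both machines to acceptance simultaneously and L(M) ∩ L(N) = ∅.
So no string is accepted by both, and the intersection is empty.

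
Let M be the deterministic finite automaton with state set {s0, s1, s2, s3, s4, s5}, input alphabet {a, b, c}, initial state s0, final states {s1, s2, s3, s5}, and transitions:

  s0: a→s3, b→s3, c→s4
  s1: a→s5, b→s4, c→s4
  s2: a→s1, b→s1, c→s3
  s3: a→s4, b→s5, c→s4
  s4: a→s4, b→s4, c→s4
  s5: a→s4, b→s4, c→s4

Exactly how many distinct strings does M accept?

4

The useful subgraph on states {s0, s3, s5} is acyclic, so L(M) is finite; the longest accepting path visits 3 useful states, giving maximum string length 2.
Counting accepting paths from s0 by length: 2 of length 1, 2 of length 2. Total 4.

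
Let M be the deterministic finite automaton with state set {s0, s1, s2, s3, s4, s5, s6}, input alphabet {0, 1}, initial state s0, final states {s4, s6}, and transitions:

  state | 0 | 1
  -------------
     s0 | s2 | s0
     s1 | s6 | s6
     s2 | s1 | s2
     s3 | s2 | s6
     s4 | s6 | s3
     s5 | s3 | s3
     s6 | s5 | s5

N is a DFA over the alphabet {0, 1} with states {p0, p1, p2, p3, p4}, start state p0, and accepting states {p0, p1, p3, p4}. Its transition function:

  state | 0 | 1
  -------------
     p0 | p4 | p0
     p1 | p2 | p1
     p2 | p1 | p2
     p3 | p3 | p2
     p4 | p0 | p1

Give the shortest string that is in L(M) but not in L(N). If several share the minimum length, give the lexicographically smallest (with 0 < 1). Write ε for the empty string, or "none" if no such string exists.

0101

The string 0101 is accepted by M but not by N.
No shorter string lies in the difference, and 0101 is the lexicographically first length-4 string in L(M) \ L(N).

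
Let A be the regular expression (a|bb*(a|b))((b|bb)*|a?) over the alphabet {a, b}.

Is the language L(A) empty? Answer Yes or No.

The string a matches the expression, so it belongs to L(A).
Since L(A) contains at least one string, it is not empty.

No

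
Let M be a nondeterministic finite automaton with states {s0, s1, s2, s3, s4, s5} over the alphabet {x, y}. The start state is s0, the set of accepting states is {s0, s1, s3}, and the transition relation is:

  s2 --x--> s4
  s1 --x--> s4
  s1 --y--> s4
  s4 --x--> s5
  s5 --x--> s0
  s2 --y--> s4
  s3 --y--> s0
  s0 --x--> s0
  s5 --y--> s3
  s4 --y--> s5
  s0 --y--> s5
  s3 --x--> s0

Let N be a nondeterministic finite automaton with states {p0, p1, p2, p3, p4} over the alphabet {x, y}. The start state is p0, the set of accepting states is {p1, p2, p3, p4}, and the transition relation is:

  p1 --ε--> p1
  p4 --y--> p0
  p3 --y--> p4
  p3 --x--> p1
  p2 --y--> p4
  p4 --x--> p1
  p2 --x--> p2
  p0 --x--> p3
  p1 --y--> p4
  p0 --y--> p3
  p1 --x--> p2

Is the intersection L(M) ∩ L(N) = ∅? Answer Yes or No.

The string x is accepted by both M and N.
Hence L(M) ∩ L(N) ≠ ∅.

No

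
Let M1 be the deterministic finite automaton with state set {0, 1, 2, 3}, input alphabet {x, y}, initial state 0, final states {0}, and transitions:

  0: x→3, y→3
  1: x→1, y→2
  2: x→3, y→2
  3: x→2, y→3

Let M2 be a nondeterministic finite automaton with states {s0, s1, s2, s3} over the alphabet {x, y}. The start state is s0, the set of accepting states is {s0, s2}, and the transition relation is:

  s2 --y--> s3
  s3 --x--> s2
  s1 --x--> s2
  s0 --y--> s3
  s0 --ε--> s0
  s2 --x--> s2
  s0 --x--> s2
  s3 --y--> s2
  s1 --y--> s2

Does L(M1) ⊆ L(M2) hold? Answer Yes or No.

Yes

Exploring the product automaton M1 × M2 from the start pair (0, s0), following both machines on each input symbol, reaches 5 state pairs: (0, s0), (3, s2), (3, s3), (2, s2), (2, s3).
M1 accepts in {0} and M2 accepts in {s0, s2}. The reachable pairs whose M1-component is accepting are (0, s0); in each of them the M2-component is accepting too, so the product for L(M1) \ L(M2) (M1-component accepting, M2-component rejecting) has no reachable accepting pair and the difference is empty.
Hence every string in L(M1) is also in L(M2).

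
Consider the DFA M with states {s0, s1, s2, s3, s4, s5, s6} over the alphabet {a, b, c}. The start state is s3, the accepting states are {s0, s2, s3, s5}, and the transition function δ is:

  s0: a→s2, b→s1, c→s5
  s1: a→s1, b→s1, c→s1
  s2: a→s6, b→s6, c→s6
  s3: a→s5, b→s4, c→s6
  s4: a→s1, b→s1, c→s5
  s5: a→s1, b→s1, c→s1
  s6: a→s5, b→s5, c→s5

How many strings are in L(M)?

6

The useful subgraph on states {s3, s4, s5, s6} is acyclic, so L(M) is finite; the longest accepting path visits 3 useful states, giving maximum string length 2.
Counting accepting paths from s3 by length: 1 of length 0, 1 of length 1, 4 of length 2. Total 6.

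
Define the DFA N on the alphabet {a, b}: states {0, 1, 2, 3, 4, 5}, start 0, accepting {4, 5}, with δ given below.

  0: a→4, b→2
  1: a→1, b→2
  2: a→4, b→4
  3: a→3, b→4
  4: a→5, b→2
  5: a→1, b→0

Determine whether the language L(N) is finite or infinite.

State 2 is reachable from the start and can reach an accepting state, and it lies on the cycle 2 → 4 → 2.
Traversing that cycle any number of times yields accepted strings of unbounded length, so the language is infinite.

infinite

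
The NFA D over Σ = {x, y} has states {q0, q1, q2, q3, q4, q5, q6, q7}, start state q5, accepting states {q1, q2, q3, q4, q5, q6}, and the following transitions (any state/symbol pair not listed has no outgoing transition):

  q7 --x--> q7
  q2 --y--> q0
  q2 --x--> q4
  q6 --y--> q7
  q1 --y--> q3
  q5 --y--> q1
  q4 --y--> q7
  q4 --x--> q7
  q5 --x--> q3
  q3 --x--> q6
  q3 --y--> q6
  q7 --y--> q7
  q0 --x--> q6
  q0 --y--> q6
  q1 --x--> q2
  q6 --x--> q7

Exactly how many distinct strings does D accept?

12

The useful subgraph on states {q0, q1, q2, q3, q4, q5, q6} is acyclic, so L(D) is finite; the longest accepting path visits 5 useful states, giving maximum string length 4.
Counting accepting paths from q5 by length: 1 of length 0, 2 of length 1, 4 of length 2, 3 of length 3, 2 of length 4. Total 12.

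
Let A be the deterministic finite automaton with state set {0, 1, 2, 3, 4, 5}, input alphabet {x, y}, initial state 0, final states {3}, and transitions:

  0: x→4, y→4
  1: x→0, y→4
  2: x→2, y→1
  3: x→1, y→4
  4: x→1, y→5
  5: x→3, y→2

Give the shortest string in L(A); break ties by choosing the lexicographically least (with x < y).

A breadth-first search from 0 reaches an accepting state first via the path 0 → 4 → 5 → 3 on input xyx.
No string of length < 3 is accepted (BFS exhausts all shorter strings without reaching an accepting state), and xyx is the lexicographically least accepting string of length 3.

xyx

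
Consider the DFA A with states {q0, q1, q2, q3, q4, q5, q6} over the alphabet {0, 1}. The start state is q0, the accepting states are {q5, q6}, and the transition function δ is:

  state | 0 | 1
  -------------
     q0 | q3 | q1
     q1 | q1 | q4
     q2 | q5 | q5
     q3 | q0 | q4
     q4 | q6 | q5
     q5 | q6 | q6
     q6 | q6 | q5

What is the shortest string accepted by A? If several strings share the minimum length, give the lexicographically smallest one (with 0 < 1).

010

A breadth-first search from q0 reaches an accepting state first via the path q0 → q3 → q4 → q6 on input 010.
No string of length < 3 is accepted (BFS exhausts all shorter strings without reaching an accepting state), and 010 is the lexicographically least accepting string of length 3.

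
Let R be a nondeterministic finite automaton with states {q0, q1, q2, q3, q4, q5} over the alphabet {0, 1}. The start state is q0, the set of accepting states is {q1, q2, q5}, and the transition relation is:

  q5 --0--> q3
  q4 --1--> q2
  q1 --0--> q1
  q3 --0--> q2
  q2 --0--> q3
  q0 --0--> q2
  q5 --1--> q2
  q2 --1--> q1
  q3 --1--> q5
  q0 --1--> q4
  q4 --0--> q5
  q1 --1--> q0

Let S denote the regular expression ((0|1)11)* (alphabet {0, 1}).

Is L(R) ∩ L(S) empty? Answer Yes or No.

No

The string 111 is accepted by both R and S.
Hence L(R) ∩ L(S) ≠ ∅.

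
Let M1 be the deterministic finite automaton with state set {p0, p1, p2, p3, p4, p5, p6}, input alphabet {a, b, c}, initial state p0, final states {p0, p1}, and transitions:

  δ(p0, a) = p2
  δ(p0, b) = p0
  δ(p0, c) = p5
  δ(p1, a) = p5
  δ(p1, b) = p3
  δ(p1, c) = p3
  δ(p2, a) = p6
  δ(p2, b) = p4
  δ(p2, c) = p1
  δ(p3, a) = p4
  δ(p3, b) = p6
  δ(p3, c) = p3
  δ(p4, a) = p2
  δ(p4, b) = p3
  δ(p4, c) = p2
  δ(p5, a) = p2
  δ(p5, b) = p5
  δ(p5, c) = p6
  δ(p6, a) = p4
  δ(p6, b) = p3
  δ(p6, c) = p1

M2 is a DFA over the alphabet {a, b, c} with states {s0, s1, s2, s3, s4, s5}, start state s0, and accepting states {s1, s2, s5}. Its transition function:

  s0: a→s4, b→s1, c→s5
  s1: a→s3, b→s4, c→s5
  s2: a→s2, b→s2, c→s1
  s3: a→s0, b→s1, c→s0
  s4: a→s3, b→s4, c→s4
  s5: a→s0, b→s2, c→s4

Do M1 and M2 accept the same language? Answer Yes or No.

The empty string ε is accepted by M1 but rejected by M2.
So L(M1) ≠ L(M2).

No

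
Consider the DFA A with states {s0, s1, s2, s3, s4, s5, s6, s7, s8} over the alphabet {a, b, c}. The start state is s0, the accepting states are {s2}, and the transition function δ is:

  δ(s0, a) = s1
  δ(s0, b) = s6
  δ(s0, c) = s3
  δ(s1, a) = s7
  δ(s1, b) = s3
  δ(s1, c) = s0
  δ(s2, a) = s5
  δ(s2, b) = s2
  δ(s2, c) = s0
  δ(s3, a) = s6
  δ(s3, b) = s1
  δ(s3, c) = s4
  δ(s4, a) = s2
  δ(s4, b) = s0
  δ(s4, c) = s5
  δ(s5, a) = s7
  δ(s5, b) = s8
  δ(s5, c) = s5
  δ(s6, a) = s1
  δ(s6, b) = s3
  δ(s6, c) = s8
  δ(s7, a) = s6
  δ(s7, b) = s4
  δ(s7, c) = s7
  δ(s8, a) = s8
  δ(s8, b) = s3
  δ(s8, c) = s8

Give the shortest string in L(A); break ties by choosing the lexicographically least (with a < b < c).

A breadth-first search from s0 reaches an accepting state first via the path s0 → s3 → s4 → s2 on input cca.
No string of length < 3 is accepted (BFS exhausts all shorter strings without reaching an accepting state), and cca is the lexicographically least accepting string of length 3.

cca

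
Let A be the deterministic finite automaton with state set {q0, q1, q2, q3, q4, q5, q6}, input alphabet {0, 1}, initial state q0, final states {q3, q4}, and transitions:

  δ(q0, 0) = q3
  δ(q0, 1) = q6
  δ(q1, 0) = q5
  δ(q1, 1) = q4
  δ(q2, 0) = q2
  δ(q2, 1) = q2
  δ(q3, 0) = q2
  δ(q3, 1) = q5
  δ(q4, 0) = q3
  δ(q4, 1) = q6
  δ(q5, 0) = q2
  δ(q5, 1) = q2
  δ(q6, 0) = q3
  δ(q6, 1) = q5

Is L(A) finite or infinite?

The useful states (reachable from q0 and able to reach an accepting state) are {q0, q3, q6}.
Restricted to these states the transition graph has no cycle, so every accepting path has bounded length and L is finite.

finite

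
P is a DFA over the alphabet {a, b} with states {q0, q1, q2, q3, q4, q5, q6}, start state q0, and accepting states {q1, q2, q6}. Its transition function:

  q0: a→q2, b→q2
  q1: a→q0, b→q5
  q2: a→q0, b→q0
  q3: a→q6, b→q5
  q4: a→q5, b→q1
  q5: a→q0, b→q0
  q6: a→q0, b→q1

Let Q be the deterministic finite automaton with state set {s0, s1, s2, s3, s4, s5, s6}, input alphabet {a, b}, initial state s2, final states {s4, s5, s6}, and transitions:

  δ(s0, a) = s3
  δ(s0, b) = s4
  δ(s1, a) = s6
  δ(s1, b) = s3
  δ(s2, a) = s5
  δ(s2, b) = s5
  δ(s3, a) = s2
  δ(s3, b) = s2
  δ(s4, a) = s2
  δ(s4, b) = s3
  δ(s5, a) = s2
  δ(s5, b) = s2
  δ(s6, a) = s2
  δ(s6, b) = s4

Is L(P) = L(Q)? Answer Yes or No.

Exploring the product automaton P × Q from the start pair (q0, s2), following both machines on each input symbol, reaches 2 state pairs: (q0, s2), (q2, s5).
P accepts in {q1, q2, q6} and Q accepts in {s4, s5, s6}. In every reachable pair the two components are either both accepting — (q2, s5) — or both non-accepting, so no string is accepted by exactly one of the machines: L(P) \ L(Q) and L(Q) \ L(P) are both empty.
Hence every string is accepted by P iff it is accepted by Q, and the two languages coincide.

Yes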